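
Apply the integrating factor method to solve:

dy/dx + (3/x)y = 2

Using integrating factor method:

General solution: y = (1/2)x + Cx^(-3)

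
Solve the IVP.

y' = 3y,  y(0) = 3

General solution: y = Ce^(3x)
Applying IC y(0) = 3:
Particular solution: y = 3e^(3x)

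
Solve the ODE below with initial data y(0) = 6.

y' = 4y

General solution: y = Ce^(4x)
Applying IC y(0) = 6:
Particular solution: y = 6e^(4x)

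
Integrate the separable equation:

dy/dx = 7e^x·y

Separating variables and integrating:
ln|y| = 7e^x + C

General solution: y = Ce^(7e^x)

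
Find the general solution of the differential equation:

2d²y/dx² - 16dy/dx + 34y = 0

Characteristic equation: 2r² - 16r + 34 = 0
Divide by 2: r² - 8r + 17 = 0
Roots: r = 4 ± i (complex conjugates)
General solution: y = e^(4x)(C₁cos(x) + C₂sin(x))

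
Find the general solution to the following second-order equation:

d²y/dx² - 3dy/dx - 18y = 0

Characteristic equation: r² - 3r - 18 = 0
Roots: r = 6, -3 (distinct real)
General solution: y = C₁e^(6x) + C₂e^(-3x)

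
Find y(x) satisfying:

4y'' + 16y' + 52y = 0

Characteristic equation: 4r² + 16r + 52 = 0
Divide by 4: r² + 4r + 13 = 0
Roots: r = -2 ± 3i (complex conjugates)
General solution: y = e^(-2x)(C₁cos(3x) + C₂sin(3x))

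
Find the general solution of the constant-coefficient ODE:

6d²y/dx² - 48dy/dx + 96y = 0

Characteristic equation: 6r² - 48r + 96 = 0
Divide by 6: r² - 8r + 16 = 0
Factored: (r - 4)² = 0
Repeated root: r = 4
General solution: y = (C₁ + C₂x)e^(4x)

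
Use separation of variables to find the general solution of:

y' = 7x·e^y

Separating variables and integrating:
-e^(-y) = 7x²/2 + C

General solution: y = -ln(C - 7x²/2)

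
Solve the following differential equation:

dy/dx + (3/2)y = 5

Using integrating factor method:

General solution: y = 10/3 + Ce^(-3x/2)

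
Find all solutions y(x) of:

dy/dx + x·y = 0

Using integrating factor method:

General solution: y = Ce^(-x^2/2)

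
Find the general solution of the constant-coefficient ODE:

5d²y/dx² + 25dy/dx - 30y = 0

Characteristic equation: 5r² + 25r - 30 = 0
Divide by 5: r² + 5r - 6 = 0
Roots: r = 1, -6 (distinct real)
General solution: y = C₁e^x + C₂e^(-6x)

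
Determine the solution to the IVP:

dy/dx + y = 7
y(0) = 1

General solution: y = 7 + Ce^(-x)
Applying y(0) = 1: C = 1 - 7 = -6
Particular solution: y = 7 - 6e^(-x)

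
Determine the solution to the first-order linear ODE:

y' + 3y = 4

Using integrating factor method:

General solution: y = 4/3 + Ce^(-3x)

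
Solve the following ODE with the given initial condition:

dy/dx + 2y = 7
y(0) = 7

General solution: y = 7/2 + Ce^(-2x)
Applying y(0) = 7: C = 7 - 7/2 = 7/2
Particular solution: y = 7/2 + (7/2)e^(-2x)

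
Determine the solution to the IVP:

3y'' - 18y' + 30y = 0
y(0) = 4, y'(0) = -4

General solution: y = e^(3x)(C₁cos(x) + C₂sin(x))
Complex roots r = 3 ± i
Applying ICs: C₁ = 4, C₂ = -16
Particular solution: y = e^(3x)(4cos(x) - 16sin(x))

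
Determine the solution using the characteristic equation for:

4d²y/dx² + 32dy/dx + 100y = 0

Characteristic equation: 4r² + 32r + 100 = 0
Divide by 4: r² + 8r + 25 = 0
Roots: r = -4 ± 3i (complex conjugates)
General solution: y = e^(-4x)(C₁cos(3x) + C₂sin(3x))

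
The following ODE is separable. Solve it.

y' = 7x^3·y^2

Separating variables and integrating:
-1/y = 7x^4/4 + C

General solution: y^-1 = (-7/4)x^4 + C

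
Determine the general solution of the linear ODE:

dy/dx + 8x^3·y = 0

Using integrating factor method:

General solution: y = Ce^(-2x^4)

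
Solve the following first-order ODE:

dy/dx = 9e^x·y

Separating variables and integrating:
ln|y| = 9e^x + C

General solution: y = Ce^(9e^x)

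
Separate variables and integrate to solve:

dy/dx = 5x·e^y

Separating variables and integrating:
-e^(-y) = 5x²/2 + C

General solution: y = -ln(C - 5x²/2)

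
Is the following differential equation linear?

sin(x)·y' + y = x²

Yes. Linear (y and its derivatives appear to the first power only, no products of y terms)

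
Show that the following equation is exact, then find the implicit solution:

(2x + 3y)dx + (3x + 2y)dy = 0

Verify exactness: ∂M/∂y = ∂N/∂x ✓
Find F(x,y) such that ∂F/∂x = M, ∂F/∂y = N
Solution: x² + 3xy + y² = C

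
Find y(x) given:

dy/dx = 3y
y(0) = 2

General solution: y = Ce^(3x)
Applying IC y(0) = 2:
Particular solution: y = 2e^(3x)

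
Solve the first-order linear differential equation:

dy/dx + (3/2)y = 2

Using integrating factor method:

General solution: y = 4/3 + Ce^(-3x/2)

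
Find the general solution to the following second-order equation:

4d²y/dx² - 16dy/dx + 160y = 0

Characteristic equation: 4r² - 16r + 160 = 0
Divide by 4: r² - 4r + 40 = 0
Roots: r = 2 ± 6i (complex conjugates)
General solution: y = e^(2x)(C₁cos(6x) + C₂sin(6x))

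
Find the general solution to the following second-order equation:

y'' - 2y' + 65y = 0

Characteristic equation: r² - 2r + 65 = 0
Roots: r = 1 ± 8i (complex conjugates)
General solution: y = e^x(C₁cos(8x) + C₂sin(8x))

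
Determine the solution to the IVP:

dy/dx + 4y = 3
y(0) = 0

General solution: y = 3/4 + Ce^(-4x)
Applying y(0) = 0: C = 0 - 3/4 = -3/4
Particular solution: y = 3/4 - (3/4)e^(-4x)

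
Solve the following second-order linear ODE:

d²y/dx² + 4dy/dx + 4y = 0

Characteristic equation: r² + 4r + 4 = 0
Factored: (r + 2)² = 0
Repeated root: r = -2
General solution: y = (C₁ + C₂x)e^(-2x)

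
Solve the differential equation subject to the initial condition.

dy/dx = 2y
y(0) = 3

General solution: y = Ce^(2x)
Applying IC y(0) = 3:
Particular solution: y = 3e^(2x)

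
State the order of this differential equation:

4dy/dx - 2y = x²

The order is 1 (highest derivative is of order 1).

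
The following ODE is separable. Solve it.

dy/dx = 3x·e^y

Separating variables and integrating:
-e^(-y) = 3x²/2 + C

General solution: y = -ln(C - 3x²/2)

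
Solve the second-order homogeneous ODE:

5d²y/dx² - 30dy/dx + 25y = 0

Characteristic equation: 5r² - 30r + 25 = 0
Divide by 5: r² - 6r + 5 = 0
Roots: r = 1, 5 (distinct real)
General solution: y = C₁e^x + C₂e^(5x)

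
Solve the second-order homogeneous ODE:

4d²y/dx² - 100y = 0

Characteristic equation: 4r² - 100 = 0
Divide by 4: r² - 25 = 0
Roots: r = 5, -5 (distinct real)
General solution: y = C₁e^(5x) + C₂e^(-5x)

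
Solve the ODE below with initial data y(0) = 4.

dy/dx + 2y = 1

General solution: y = 1/2 + Ce^(-2x)
Applying y(0) = 4: C = 4 - 1/2 = 7/2
Particular solution: y = 1/2 + (7/2)e^(-2x)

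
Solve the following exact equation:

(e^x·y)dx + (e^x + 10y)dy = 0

Verify exactness: ∂M/∂y = ∂N/∂x ✓
Find F(x,y) such that ∂F/∂x = M, ∂F/∂y = N
Solution: e^x·y + 5y² = C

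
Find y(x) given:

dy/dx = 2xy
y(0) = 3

General solution: y = Ce^(x²)
Applying IC y(0) = 3:
Particular solution: y = 3e^(x²)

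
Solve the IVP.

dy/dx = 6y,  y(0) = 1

General solution: y = Ce^(6x)
Applying IC y(0) = 1:
Particular solution: y = e^(6x)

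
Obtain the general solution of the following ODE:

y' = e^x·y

Separating variables and integrating:
ln|y| = e^x + C

General solution: y = Ce^(e^x)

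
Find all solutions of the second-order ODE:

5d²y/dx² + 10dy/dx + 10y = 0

Characteristic equation: 5r² + 10r + 10 = 0
Divide by 5: r² + 2r + 2 = 0
Roots: r = -1 ± i (complex conjugates)
General solution: y = e^(-x)(C₁cos(x) + C₂sin(x))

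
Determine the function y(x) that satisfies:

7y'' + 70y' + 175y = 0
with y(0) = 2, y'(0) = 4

General solution: y = (C₁ + C₂x)e^(-5x)
Repeated root r = -5
Applying ICs: C₁ = 2, C₂ = 14
Particular solution: y = (2 + 14x)e^(-5x)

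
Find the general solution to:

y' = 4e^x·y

Separating variables and integrating:
ln|y| = 4e^x + C

General solution: y = Ce^(4e^x)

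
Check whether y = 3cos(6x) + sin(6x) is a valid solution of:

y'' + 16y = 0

Verification:
y'' = -108cos(6x) - 36sin(6x)
y'' + 16y ≠ 0 (frequency mismatch: got 36 instead of 16)

No, it is not a solution.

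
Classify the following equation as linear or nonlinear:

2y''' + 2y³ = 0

Nonlinear (y³ term)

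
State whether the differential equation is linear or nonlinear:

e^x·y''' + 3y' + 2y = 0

Linear (y and its derivatives appear to the first power only, no products of y terms)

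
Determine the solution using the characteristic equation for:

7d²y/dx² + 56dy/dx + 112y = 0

Characteristic equation: 7r² + 56r + 112 = 0
Divide by 7: r² + 8r + 16 = 0
Factored: (r + 4)² = 0
Repeated root: r = -4
General solution: y = (C₁ + C₂x)e^(-4x)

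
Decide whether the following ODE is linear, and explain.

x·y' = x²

Linear (y and its derivatives appear to the first power only, no products of y terms)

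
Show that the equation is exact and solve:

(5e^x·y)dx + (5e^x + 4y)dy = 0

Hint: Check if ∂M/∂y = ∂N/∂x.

Verify exactness: ∂M/∂y = ∂N/∂x ✓
Find F(x,y) such that ∂F/∂x = M, ∂F/∂y = N
Solution: 5e^x·y + 2y² = C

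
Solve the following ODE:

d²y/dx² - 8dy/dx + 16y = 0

Characteristic equation: r² - 8r + 16 = 0
Factored: (r - 4)² = 0
Repeated root: r = 4
General solution: y = (C₁ + C₂x)e^(4x)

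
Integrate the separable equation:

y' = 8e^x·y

Separating variables and integrating:
ln|y| = 8e^x + C

General solution: y = Ce^(8e^x)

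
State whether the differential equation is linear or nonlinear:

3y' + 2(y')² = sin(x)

Nonlinear ((y')² term)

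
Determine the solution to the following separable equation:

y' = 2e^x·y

Separating variables and integrating:
ln|y| = 2e^x + C

General solution: y = Ce^(2e^x)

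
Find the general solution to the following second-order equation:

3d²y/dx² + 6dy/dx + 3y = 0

Characteristic equation: 3r² + 6r + 3 = 0
Divide by 3: r² + 2r + 1 = 0
Factored: (r + 1)² = 0
Repeated root: r = -1
General solution: y = (C₁ + C₂x)e^(-x)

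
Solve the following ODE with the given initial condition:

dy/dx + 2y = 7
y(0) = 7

General solution: y = 7/2 + Ce^(-2x)
Applying y(0) = 7: C = 7 - 7/2 = 7/2
Particular solution: y = 7/2 + (7/2)e^(-2x)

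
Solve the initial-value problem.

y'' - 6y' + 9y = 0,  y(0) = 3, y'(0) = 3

General solution: y = (C₁ + C₂x)e^(3x)
Repeated root r = 3
Applying ICs: C₁ = 3, C₂ = -6
Particular solution: y = (3 - 6x)e^(3x)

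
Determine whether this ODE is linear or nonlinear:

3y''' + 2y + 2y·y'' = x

Nonlinear (y·y'' term)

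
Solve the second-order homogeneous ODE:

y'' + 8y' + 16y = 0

Characteristic equation: r² + 8r + 16 = 0
Factored: (r + 4)² = 0
Repeated root: r = -4
General solution: y = (C₁ + C₂x)e^(-4x)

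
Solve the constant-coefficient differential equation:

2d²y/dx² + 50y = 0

Characteristic equation: 2r² + 50 = 0
Divide by 2: r² + 25 = 0
Roots: r = ±5i (complex conjugates)
General solution: y = C₁cos(5x) + C₂sin(5x)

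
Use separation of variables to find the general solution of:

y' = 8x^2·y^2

Separating variables and integrating:
-1/y = 8x^3/3 + C

General solution: y^-1 = (-8/3)x^3 + C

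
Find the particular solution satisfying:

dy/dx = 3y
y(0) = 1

General solution: y = Ce^(3x)
Applying IC y(0) = 1:
Particular solution: y = e^(3x)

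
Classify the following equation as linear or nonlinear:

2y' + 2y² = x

Nonlinear (y² term)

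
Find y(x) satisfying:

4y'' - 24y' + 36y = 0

Characteristic equation: 4r² - 24r + 36 = 0
Divide by 4: r² - 6r + 9 = 0
Factored: (r - 3)² = 0
Repeated root: r = 3
General solution: y = (C₁ + C₂x)e^(3x)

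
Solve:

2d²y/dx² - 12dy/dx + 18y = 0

Characteristic equation: 2r² - 12r + 18 = 0
Divide by 2: r² - 6r + 9 = 0
Factored: (r - 3)² = 0
Repeated root: r = 3
General solution: y = (C₁ + C₂x)e^(3x)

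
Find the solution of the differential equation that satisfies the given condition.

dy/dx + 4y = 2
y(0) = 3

General solution: y = 1/2 + Ce^(-4x)
Applying y(0) = 3: C = 3 - 1/2 = 5/2
Particular solution: y = 1/2 + (5/2)e^(-4x)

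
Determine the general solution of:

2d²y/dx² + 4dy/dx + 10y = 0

Characteristic equation: 2r² + 4r + 10 = 0
Divide by 2: r² + 2r + 5 = 0
Roots: r = -1 ± 2i (complex conjugates)
General solution: y = e^(-x)(C₁cos(2x) + C₂sin(2x))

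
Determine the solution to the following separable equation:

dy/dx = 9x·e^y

Separating variables and integrating:
-e^(-y) = 9x²/2 + C

General solution: y = -ln(C - 9x²/2)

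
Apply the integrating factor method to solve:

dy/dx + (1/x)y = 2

Using integrating factor method:

General solution: y = x + C/x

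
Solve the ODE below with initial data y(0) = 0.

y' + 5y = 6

General solution: y = 6/5 + Ce^(-5x)
Applying y(0) = 0: C = 0 - 6/5 = -6/5
Particular solution: y = 6/5 - (6/5)e^(-5x)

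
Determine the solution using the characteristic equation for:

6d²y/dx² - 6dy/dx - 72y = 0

Characteristic equation: 6r² - 6r - 72 = 0
Divide by 6: r² - r - 12 = 0
Roots: r = 4, -3 (distinct real)
General solution: y = C₁e^(4x) + C₂e^(-3x)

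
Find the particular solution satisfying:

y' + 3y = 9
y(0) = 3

General solution: y = 3 + Ce^(-3x)
Applying y(0) = 3: C = 3 - 3 = 0
Particular solution: y = 3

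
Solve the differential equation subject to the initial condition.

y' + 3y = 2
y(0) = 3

General solution: y = 2/3 + Ce^(-3x)
Applying y(0) = 3: C = 3 - 2/3 = 7/3
Particular solution: y = 2/3 + (7/3)e^(-3x)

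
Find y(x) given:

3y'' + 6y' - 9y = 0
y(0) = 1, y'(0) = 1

General solution: y = C₁e^x + C₂e^(-3x)
Applying ICs: C₁ = 1, C₂ = 0
Particular solution: y = e^x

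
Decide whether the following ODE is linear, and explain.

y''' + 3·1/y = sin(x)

Nonlinear (1/y term)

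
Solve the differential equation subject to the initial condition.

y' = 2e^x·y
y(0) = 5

General solution: y = Ce^(2e^x)
Applying IC y(0) = 5:
Particular solution: y = 5e^(2(e^x - 1))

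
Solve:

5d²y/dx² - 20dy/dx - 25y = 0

Characteristic equation: 5r² - 20r - 25 = 0
Divide by 5: r² - 4r - 5 = 0
Roots: r = 5, -1 (distinct real)
General solution: y = C₁e^(5x) + C₂e^(-x)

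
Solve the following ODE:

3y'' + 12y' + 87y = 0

Characteristic equation: 3r² + 12r + 87 = 0
Divide by 3: r² + 4r + 29 = 0
Roots: r = -2 ± 5i (complex conjugates)
General solution: y = e^(-2x)(C₁cos(5x) + C₂sin(5x))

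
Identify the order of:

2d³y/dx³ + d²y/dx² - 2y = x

The order is 3 (highest derivative is of order 3).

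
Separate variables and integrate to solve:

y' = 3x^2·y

Separating variables and integrating:
ln|y| = x^3 + C

General solution: y = Ce^(x^3)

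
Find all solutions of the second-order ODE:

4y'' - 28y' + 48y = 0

Characteristic equation: 4r² - 28r + 48 = 0
Divide by 4: r² - 7r + 12 = 0
Roots: r = 4, 3 (distinct real)
General solution: y = C₁e^(4x) + C₂e^(3x)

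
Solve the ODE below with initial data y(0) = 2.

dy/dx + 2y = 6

General solution: y = 3 + Ce^(-2x)
Applying y(0) = 2: C = 2 - 3 = -1
Particular solution: y = 3 - e^(-2x)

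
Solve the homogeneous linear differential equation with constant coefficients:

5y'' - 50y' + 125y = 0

Characteristic equation: 5r² - 50r + 125 = 0
Divide by 5: r² - 10r + 25 = 0
Factored: (r - 5)² = 0
Repeated root: r = 5
General solution: y = (C₁ + C₂x)e^(5x)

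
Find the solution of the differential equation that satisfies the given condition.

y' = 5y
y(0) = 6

General solution: y = Ce^(5x)
Applying IC y(0) = 6:
Particular solution: y = 6e^(5x)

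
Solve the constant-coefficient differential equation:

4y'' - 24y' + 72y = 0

Characteristic equation: 4r² - 24r + 72 = 0
Divide by 4: r² - 6r + 18 = 0
Roots: r = 3 ± 3i (complex conjugates)
General solution: y = e^(3x)(C₁cos(3x) + C₂sin(3x))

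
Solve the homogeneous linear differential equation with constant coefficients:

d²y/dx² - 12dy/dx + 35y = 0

Characteristic equation: r² - 12r + 35 = 0
Roots: r = 5, 7 (distinct real)
General solution: y = C₁e^(5x) + C₂e^(7x)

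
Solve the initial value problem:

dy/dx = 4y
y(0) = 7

General solution: y = Ce^(4x)
Applying IC y(0) = 7:
Particular solution: y = 7e^(4x)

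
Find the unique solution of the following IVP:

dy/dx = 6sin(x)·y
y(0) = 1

General solution: y = Ce^(-6cos(x))
Applying IC y(0) = 1:
Particular solution: y = e^(6(1-cos(x)))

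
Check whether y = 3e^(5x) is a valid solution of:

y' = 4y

Verification:
y = 3e^(5x)
y' = 15e^(5x)
But 4y = 12e^(5x)
y' ≠ 4y — the derivative does not match

No, it is not a solution.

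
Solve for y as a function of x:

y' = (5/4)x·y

Separating variables and integrating:
ln|y| = 5x^2/8 + C

General solution: y = Ce^(5x^2/8)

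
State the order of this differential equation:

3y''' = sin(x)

The order is 3 (highest derivative is of order 3).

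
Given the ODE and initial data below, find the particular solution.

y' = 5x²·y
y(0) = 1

General solution: y = Ce^(5x³/3)
Applying IC y(0) = 1:
Particular solution: y = e^(5x³/3)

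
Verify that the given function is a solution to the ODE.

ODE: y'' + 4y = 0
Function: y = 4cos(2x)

Verification:
y'' = -16cos(2x)
y'' + 4y = 0 ✓

Yes, it is a solution.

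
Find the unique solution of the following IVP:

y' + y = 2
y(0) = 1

General solution: y = 2 + Ce^(-x)
Applying y(0) = 1: C = 1 - 2 = -1
Particular solution: y = 2 - e^(-x)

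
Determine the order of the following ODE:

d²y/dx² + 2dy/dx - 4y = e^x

The order is 2 (highest derivative is of order 2).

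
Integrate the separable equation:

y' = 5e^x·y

Separating variables and integrating:
ln|y| = 5e^x + C

General solution: y = Ce^(5e^x)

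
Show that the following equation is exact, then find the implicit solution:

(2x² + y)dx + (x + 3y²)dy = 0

Verify exactness: ∂M/∂y = ∂N/∂x ✓
Find F(x,y) such that ∂F/∂x = M, ∂F/∂y = N
Solution: 2x³/3 + xy + y³ = C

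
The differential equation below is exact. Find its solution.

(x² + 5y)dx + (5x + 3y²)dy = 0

Verify exactness: ∂M/∂y = ∂N/∂x ✓
Find F(x,y) such that ∂F/∂x = M, ∂F/∂y = N
Solution: x³/3 + 5xy + y³ = C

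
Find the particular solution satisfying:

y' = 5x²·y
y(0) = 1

General solution: y = Ce^(5x³/3)
Applying IC y(0) = 1:
Particular solution: y = e^(5x³/3)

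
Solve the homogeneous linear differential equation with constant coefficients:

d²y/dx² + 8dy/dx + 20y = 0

Characteristic equation: r² + 8r + 20 = 0
Roots: r = -4 ± 2i (complex conjugates)
General solution: y = e^(-4x)(C₁cos(2x) + C₂sin(2x))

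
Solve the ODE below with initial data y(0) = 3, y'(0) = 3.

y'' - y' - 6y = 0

General solution: y = C₁e^(3x) + C₂e^(-2x)
Applying ICs: C₁ = 9/5, C₂ = 6/5
Particular solution: y = (9/5)e^(3x) + (6/5)e^(-2x)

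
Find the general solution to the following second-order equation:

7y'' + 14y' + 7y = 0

Characteristic equation: 7r² + 14r + 7 = 0
Divide by 7: r² + 2r + 1 = 0
Factored: (r + 1)² = 0
Repeated root: r = -1
General solution: y = (C₁ + C₂x)e^(-x)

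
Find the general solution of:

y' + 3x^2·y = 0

Using integrating factor method:

General solution: y = Ce^(-x^3)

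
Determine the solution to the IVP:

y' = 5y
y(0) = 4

General solution: y = Ce^(5x)
Applying IC y(0) = 4:
Particular solution: y = 4e^(5x)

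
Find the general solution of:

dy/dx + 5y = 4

Using integrating factor method:

General solution: y = 4/5 + Ce^(-5x)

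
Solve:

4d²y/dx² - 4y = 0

Characteristic equation: 4r² - 4 = 0
Divide by 4: r² - 1 = 0
Roots: r = 1, -1 (distinct real)
General solution: y = C₁e^x + C₂e^(-x)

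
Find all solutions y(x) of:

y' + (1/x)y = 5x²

Using integrating factor method:

General solution: y = (5/4)x^3 + C/x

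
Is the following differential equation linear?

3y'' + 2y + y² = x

No. Nonlinear (y² term)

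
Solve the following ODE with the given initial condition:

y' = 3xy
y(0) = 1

General solution: y = Ce^(3x²/2)
Applying IC y(0) = 1:
Particular solution: y = e^(3x²/2)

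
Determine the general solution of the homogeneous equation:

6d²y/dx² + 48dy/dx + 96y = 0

Characteristic equation: 6r² + 48r + 96 = 0
Divide by 6: r² + 8r + 16 = 0
Factored: (r + 4)² = 0
Repeated root: r = -4
General solution: y = (C₁ + C₂x)e^(-4x)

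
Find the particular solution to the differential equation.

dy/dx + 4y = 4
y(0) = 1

General solution: y = 1 + Ce^(-4x)
Applying y(0) = 1: C = 1 - 1 = 0
Particular solution: y = 1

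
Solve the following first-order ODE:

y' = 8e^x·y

Separating variables and integrating:
ln|y| = 8e^x + C

General solution: y = Ce^(8e^x)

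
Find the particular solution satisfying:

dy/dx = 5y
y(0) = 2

General solution: y = Ce^(5x)
Applying IC y(0) = 2:
Particular solution: y = 2e^(5x)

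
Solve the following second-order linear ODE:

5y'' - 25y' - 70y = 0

Characteristic equation: 5r² - 25r - 70 = 0
Divide by 5: r² - 5r - 14 = 0
Roots: r = 7, -2 (distinct real)
General solution: y = C₁e^(7x) + C₂e^(-2x)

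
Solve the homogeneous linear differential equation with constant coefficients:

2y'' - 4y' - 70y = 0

Characteristic equation: 2r² - 4r - 70 = 0
Divide by 2: r² - 2r - 35 = 0
Roots: r = 7, -5 (distinct real)
General solution: y = C₁e^(7x) + C₂e^(-5x)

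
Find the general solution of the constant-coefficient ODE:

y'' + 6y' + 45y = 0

Characteristic equation: r² + 6r + 45 = 0
Roots: r = -3 ± 6i (complex conjugates)
General solution: y = e^(-3x)(C₁cos(6x) + C₂sin(6x))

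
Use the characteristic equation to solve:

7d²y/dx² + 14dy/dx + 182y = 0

Characteristic equation: 7r² + 14r + 182 = 0
Divide by 7: r² + 2r + 26 = 0
Roots: r = -1 ± 5i (complex conjugates)
General solution: y = e^(-x)(C₁cos(5x) + C₂sin(5x))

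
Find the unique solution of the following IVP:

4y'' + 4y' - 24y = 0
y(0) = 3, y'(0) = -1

General solution: y = C₁e^(2x) + C₂e^(-3x)
Applying ICs: C₁ = 8/5, C₂ = 7/5
Particular solution: y = (8/5)e^(2x) + (7/5)e^(-3x)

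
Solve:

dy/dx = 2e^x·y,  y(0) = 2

General solution: y = Ce^(2e^x)
Applying IC y(0) = 2:
Particular solution: y = 2e^(2(e^x - 1))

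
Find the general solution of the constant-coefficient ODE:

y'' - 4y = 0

Characteristic equation: r² - 4 = 0
Roots: r = 2, -2 (distinct real)
General solution: y = C₁e^(2x) + C₂e^(-2x)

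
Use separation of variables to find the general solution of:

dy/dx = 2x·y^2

Separating variables and integrating:
-1/y = x^2 + C

General solution: y^-1 = -x^2 + C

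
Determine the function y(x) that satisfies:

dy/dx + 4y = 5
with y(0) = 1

General solution: y = 5/4 + Ce^(-4x)
Applying y(0) = 1: C = 1 - 5/4 = -1/4
Particular solution: y = 5/4 - (1/4)e^(-4x)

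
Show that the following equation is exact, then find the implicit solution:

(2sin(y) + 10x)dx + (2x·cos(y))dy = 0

Verify exactness: ∂M/∂y = ∂N/∂x ✓
Find F(x,y) such that ∂F/∂x = M, ∂F/∂y = N
Solution: 2x·sin(y) + 5x² = C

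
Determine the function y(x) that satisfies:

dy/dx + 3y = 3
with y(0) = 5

General solution: y = 1 + Ce^(-3x)
Applying y(0) = 5: C = 5 - 1 = 4
Particular solution: y = 1 + 4e^(-3x)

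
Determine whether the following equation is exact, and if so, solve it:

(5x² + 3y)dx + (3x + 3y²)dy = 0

Verify exactness: ∂M/∂y = ∂N/∂x ✓
Find F(x,y) such that ∂F/∂x = M, ∂F/∂y = N
Solution: 5x³/3 + 3xy + y³ = C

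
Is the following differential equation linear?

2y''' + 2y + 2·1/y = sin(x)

No. Nonlinear (1/y term)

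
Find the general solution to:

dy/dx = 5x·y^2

Separating variables and integrating:
-1/y = 5x^2/2 + C

General solution: y^-1 = (-5/2)x^2 + C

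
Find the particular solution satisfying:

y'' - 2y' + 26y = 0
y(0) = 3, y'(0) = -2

General solution: y = e^x(C₁cos(5x) + C₂sin(5x))
Complex roots r = 1 ± 5i
Applying ICs: C₁ = 3, C₂ = -1
Particular solution: y = e^x(3cos(5x) - sin(5x))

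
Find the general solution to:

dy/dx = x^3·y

Separating variables and integrating:
ln|y| = x^4/4 + C

General solution: y = Ce^(x^4/4)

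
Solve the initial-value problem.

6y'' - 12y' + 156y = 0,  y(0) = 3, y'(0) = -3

General solution: y = e^x(C₁cos(5x) + C₂sin(5x))
Complex roots r = 1 ± 5i
Applying ICs: C₁ = 3, C₂ = -6/5
Particular solution: y = e^x(3cos(5x) - (6/5)sin(5x))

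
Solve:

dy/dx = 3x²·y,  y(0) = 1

General solution: y = Ce^(x³)
Applying IC y(0) = 1:
Particular solution: y = e^(x³)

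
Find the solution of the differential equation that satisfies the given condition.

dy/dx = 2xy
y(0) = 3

General solution: y = Ce^(x²)
Applying IC y(0) = 3:
Particular solution: y = 3e^(x²)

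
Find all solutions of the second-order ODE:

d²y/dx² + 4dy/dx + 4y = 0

Characteristic equation: r² + 4r + 4 = 0
Factored: (r + 2)² = 0
Repeated root: r = -2
General solution: y = (C₁ + C₂x)e^(-2x)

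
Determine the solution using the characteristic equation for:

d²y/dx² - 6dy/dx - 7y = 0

Characteristic equation: r² - 6r - 7 = 0
Roots: r = 7, -1 (distinct real)
General solution: y = C₁e^(7x) + C₂e^(-x)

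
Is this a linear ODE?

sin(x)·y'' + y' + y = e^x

Yes. Linear (y and its derivatives appear to the first power only, no products of y terms)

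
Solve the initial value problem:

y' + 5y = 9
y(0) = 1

General solution: y = 9/5 + Ce^(-5x)
Applying y(0) = 1: C = 1 - 9/5 = -4/5
Particular solution: y = 9/5 - (4/5)e^(-5x)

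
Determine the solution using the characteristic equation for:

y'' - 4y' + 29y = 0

Characteristic equation: r² - 4r + 29 = 0
Roots: r = 2 ± 5i (complex conjugates)
General solution: y = e^(2x)(C₁cos(5x) + C₂sin(5x))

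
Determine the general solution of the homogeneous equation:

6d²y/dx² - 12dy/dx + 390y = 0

Characteristic equation: 6r² - 12r + 390 = 0
Divide by 6: r² - 2r + 65 = 0
Roots: r = 1 ± 8i (complex conjugates)
General solution: y = e^x(C₁cos(8x) + C₂sin(8x))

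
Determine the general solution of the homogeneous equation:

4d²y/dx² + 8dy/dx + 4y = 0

Characteristic equation: 4r² + 8r + 4 = 0
Divide by 4: r² + 2r + 1 = 0
Factored: (r + 1)² = 0
Repeated root: r = -1
General solution: y = (C₁ + C₂x)e^(-x)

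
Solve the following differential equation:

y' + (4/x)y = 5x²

Using integrating factor method:

General solution: y = (5/7)x^3 + Cx^(-4)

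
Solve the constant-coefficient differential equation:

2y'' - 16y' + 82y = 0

Characteristic equation: 2r² - 16r + 82 = 0
Divide by 2: r² - 8r + 41 = 0
Roots: r = 4 ± 5i (complex conjugates)
General solution: y = e^(4x)(C₁cos(5x) + C₂sin(5x))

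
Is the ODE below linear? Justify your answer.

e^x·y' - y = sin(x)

Yes. Linear (y and its derivatives appear to the first power only, no products of y terms)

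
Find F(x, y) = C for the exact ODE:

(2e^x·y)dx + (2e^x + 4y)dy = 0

Verify exactness: ∂M/∂y = ∂N/∂x ✓
Find F(x,y) such that ∂F/∂x = M, ∂F/∂y = N
Solution: 2e^x·y + 2y² = C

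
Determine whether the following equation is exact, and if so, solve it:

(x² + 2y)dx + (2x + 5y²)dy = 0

Verify exactness: ∂M/∂y = ∂N/∂x ✓
Find F(x,y) such that ∂F/∂x = M, ∂F/∂y = N
Solution: x³/3 + 2xy + 5y³/3 = C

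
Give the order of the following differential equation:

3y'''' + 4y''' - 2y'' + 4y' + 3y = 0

The order is 4 (highest derivative is of order 4).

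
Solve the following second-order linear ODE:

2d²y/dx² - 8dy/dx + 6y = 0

Characteristic equation: 2r² - 8r + 6 = 0
Divide by 2: r² - 4r + 3 = 0
Roots: r = 1, 3 (distinct real)
General solution: y = C₁e^x + C₂e^(3x)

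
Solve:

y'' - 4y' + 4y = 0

Characteristic equation: r² - 4r + 4 = 0
Factored: (r - 2)² = 0
Repeated root: r = 2
General solution: y = (C₁ + C₂x)e^(2x)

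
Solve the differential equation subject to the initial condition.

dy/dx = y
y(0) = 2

General solution: y = Ce^x
Applying IC y(0) = 2:
Particular solution: y = 2e^x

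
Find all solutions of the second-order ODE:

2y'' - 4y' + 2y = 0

Characteristic equation: 2r² - 4r + 2 = 0
Divide by 2: r² - 2r + 1 = 0
Factored: (r - 1)² = 0
Repeated root: r = 1
General solution: y = (C₁ + C₂x)e^x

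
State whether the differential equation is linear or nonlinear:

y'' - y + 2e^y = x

Nonlinear (e^y is nonlinear in y)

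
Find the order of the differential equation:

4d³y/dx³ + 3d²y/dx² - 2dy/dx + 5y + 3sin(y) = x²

The order is 3 (highest derivative is of order 3).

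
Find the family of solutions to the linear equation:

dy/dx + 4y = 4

Using integrating factor method:

General solution: y = 1 + Ce^(-4x)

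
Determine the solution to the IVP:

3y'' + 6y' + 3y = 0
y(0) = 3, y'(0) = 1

General solution: y = (C₁ + C₂x)e^(-x)
Repeated root r = -1
Applying ICs: C₁ = 3, C₂ = 4
Particular solution: y = (3 + 4x)e^(-x)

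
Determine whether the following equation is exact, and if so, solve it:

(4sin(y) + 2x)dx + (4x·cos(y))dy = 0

Verify exactness: ∂M/∂y = ∂N/∂x ✓
Find F(x,y) such that ∂F/∂x = M, ∂F/∂y = N
Solution: 4x·sin(y) + x² = C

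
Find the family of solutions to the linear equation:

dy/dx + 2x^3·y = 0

Using integrating factor method:

General solution: y = Ce^(-x^4/2)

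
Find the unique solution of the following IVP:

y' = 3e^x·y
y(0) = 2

General solution: y = Ce^(3e^x)
Applying IC y(0) = 2:
Particular solution: y = 2e^(3(e^x - 1))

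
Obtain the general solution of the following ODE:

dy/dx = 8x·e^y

Separating variables and integrating:
-e^(-y) = 4x² + C

General solution: y = -ln(C - 4x²)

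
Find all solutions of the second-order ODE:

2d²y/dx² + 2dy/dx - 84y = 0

Characteristic equation: 2r² + 2r - 84 = 0
Divide by 2: r² + r - 42 = 0
Roots: r = 6, -7 (distinct real)
General solution: y = C₁e^(6x) + C₂e^(-7x)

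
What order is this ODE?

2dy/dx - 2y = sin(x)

The order is 1 (highest derivative is of order 1).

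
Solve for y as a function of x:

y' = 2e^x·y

Separating variables and integrating:
ln|y| = 2e^x + C

General solution: y = Ce^(2e^x)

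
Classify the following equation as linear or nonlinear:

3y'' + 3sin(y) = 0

Nonlinear (sin(y) is nonlinear in y)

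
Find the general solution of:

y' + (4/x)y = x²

Using integrating factor method:

General solution: y = (1/7)x^3 + Cx^(-4)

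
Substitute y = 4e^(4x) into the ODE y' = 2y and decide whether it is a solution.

Verification:
y = 4e^(4x)
y' = 16e^(4x)
But 2y = 8e^(4x)
y' ≠ 2y — the derivative does not match

No, it is not a solution.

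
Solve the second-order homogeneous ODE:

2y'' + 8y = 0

Characteristic equation: 2r² + 8 = 0
Divide by 2: r² + 4 = 0
Roots: r = ±2i (complex conjugates)
General solution: y = C₁cos(2x) + C₂sin(2x)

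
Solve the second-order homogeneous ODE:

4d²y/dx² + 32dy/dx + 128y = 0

Characteristic equation: 4r² + 32r + 128 = 0
Divide by 4: r² + 8r + 32 = 0
Roots: r = -4 ± 4i (complex conjugates)
General solution: y = e^(-4x)(C₁cos(4x) + C₂sin(4x))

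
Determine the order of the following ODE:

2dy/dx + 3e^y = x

The order is 1 (highest derivative is of order 1).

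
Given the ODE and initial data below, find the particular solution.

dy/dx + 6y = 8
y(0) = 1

General solution: y = 4/3 + Ce^(-6x)
Applying y(0) = 1: C = 1 - 4/3 = -1/3
Particular solution: y = 4/3 - (1/3)e^(-6x)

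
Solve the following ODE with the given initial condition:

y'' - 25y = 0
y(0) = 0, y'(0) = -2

General solution: y = C₁e^(5x) + C₂e^(-5x)
Applying ICs: C₁ = -1/5, C₂ = 1/5
Particular solution: y = -(1/5)e^(5x) + (1/5)e^(-5x)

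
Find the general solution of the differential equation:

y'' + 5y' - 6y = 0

Characteristic equation: r² + 5r - 6 = 0
Roots: r = 1, -6 (distinct real)
General solution: y = C₁e^x + C₂e^(-6x)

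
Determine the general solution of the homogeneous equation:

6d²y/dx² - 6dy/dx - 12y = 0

Characteristic equation: 6r² - 6r - 12 = 0
Divide by 6: r² - r - 2 = 0
Roots: r = 2, -1 (distinct real)
General solution: y = C₁e^(2x) + C₂e^(-x)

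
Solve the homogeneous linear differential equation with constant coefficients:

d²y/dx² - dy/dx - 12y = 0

Characteristic equation: r² - r - 12 = 0
Roots: r = 4, -3 (distinct real)
General solution: y = C₁e^(4x) + C₂e^(-3x)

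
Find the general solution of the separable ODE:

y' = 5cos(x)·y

Separating variables and integrating:
ln|y| = 5sin(x) + C

General solution: y = Ce^(5sin(x))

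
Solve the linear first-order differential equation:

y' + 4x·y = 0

Using integrating factor method:

General solution: y = Ce^(-2x^2)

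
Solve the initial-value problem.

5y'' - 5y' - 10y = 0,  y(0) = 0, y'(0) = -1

General solution: y = C₁e^(2x) + C₂e^(-x)
Applying ICs: C₁ = -1/3, C₂ = 1/3
Particular solution: y = -(1/3)e^(2x) + (1/3)e^(-x)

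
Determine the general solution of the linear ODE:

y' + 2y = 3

Using integrating factor method:

General solution: y = 3/2 + Ce^(-2x)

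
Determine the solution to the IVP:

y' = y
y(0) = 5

General solution: y = Ce^x
Applying IC y(0) = 5:
Particular solution: y = 5e^x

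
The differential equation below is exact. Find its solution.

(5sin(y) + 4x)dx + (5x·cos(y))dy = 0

Verify exactness: ∂M/∂y = ∂N/∂x ✓
Find F(x,y) such that ∂F/∂x = M, ∂F/∂y = N
Solution: 5x·sin(y) + 2x² = C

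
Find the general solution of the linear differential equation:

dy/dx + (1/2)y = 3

Using integrating factor method:

General solution: y = 6 + Ce^(-x/2)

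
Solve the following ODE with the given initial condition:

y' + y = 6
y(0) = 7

General solution: y = 6 + Ce^(-x)
Applying y(0) = 7: C = 7 - 6 = 1
Particular solution: y = 6 + e^(-x)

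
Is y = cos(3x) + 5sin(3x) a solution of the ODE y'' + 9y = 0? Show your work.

Verification:
y'' = -9cos(3x) - 45sin(3x)
y'' + 9y = 0 ✓

Yes, it is a solution.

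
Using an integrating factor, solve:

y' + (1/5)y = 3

Using integrating factor method:

General solution: y = 15 + Ce^(-x/5)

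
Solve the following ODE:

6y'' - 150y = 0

Characteristic equation: 6r² - 150 = 0
Divide by 6: r² - 25 = 0
Roots: r = 5, -5 (distinct real)
General solution: y = C₁e^(5x) + C₂e^(-5x)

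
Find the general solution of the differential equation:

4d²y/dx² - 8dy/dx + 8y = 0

Characteristic equation: 4r² - 8r + 8 = 0
Divide by 4: r² - 2r + 2 = 0
Roots: r = 1 ± i (complex conjugates)
General solution: y = e^x(C₁cos(x) + C₂sin(x))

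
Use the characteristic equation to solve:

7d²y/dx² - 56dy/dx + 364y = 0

Characteristic equation: 7r² - 56r + 364 = 0
Divide by 7: r² - 8r + 52 = 0
Roots: r = 4 ± 6i (complex conjugates)
General solution: y = e^(4x)(C₁cos(6x) + C₂sin(6x))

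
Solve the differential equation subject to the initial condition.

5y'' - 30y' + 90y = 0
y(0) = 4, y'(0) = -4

General solution: y = e^(3x)(C₁cos(3x) + C₂sin(3x))
Complex roots r = 3 ± 3i
Applying ICs: C₁ = 4, C₂ = -16/3
Particular solution: y = e^(3x)(4cos(3x) - (16/3)sin(3x))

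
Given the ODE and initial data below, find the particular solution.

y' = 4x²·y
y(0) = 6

General solution: y = Ce^(4x³/3)
Applying IC y(0) = 6:
Particular solution: y = 6e^(4x³/3)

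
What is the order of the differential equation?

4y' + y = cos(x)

The order is 1 (highest derivative is of order 1).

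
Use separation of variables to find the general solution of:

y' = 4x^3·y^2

Separating variables and integrating:
-1/y = x^4 + C

General solution: y^-1 = -x^4 + C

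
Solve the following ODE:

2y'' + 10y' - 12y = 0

Characteristic equation: 2r² + 10r - 12 = 0
Divide by 2: r² + 5r - 6 = 0
Roots: r = 1, -6 (distinct real)
General solution: y = C₁e^x + C₂e^(-6x)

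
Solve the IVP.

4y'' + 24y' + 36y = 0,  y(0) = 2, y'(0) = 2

General solution: y = (C₁ + C₂x)e^(-3x)
Repeated root r = -3
Applying ICs: C₁ = 2, C₂ = 8
Particular solution: y = (2 + 8x)e^(-3x)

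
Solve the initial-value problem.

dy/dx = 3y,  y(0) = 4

General solution: y = Ce^(3x)
Applying IC y(0) = 4:
Particular solution: y = 4e^(3x)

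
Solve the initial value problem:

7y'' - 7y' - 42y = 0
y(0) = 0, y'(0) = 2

General solution: y = C₁e^(3x) + C₂e^(-2x)
Applying ICs: C₁ = 2/5, C₂ = -2/5
Particular solution: y = (2/5)e^(3x) - (2/5)e^(-2x)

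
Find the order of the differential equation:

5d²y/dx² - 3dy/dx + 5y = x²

The order is 2 (highest derivative is of order 2).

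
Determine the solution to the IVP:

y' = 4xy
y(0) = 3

General solution: y = Ce^(2x²)
Applying IC y(0) = 3:
Particular solution: y = 3e^(2x²)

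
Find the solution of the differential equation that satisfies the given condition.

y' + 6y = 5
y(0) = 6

General solution: y = 5/6 + Ce^(-6x)
Applying y(0) = 6: C = 6 - 5/6 = 31/6
Particular solution: y = 5/6 + (31/6)e^(-6x)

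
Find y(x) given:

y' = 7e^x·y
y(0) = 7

General solution: y = Ce^(7e^x)
Applying IC y(0) = 7:
Particular solution: y = 7e^(7(e^x - 1))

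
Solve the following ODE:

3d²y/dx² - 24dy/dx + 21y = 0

Characteristic equation: 3r² - 24r + 21 = 0
Divide by 3: r² - 8r + 7 = 0
Roots: r = 1, 7 (distinct real)
General solution: y = C₁e^x + C₂e^(7x)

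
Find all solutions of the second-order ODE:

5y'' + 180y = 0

Characteristic equation: 5r² + 180 = 0
Divide by 5: r² + 36 = 0
Roots: r = ±6i (complex conjugates)
General solution: y = C₁cos(6x) + C₂sin(6x)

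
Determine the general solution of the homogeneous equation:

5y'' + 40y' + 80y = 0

Characteristic equation: 5r² + 40r + 80 = 0
Divide by 5: r² + 8r + 16 = 0
Factored: (r + 4)² = 0
Repeated root: r = -4
General solution: y = (C₁ + C₂x)e^(-4x)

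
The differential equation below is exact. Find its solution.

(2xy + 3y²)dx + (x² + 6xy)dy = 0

Verify exactness: ∂M/∂y = ∂N/∂x ✓
Find F(x,y) such that ∂F/∂x = M, ∂F/∂y = N
Solution: x²y + 3xy² = C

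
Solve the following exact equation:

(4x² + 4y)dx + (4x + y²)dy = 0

Verify exactness: ∂M/∂y = ∂N/∂x ✓
Find F(x,y) such that ∂F/∂x = M, ∂F/∂y = N
Solution: 4x³/3 + 4xy + y³/3 = C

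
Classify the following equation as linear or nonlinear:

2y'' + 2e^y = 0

Nonlinear (e^y is nonlinear in y)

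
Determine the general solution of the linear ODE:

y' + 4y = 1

Using integrating factor method:

General solution: y = 1/4 + Ce^(-4x)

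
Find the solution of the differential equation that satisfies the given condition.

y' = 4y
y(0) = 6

General solution: y = Ce^(4x)
Applying IC y(0) = 6:
Particular solution: y = 6e^(4x)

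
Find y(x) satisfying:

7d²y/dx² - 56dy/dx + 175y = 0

Characteristic equation: 7r² - 56r + 175 = 0
Divide by 7: r² - 8r + 25 = 0
Roots: r = 4 ± 3i (complex conjugates)
General solution: y = e^(4x)(C₁cos(3x) + C₂sin(3x))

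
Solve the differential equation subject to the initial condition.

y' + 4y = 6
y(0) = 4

General solution: y = 3/2 + Ce^(-4x)
Applying y(0) = 4: C = 4 - 3/2 = 5/2
Particular solution: y = 3/2 + (5/2)e^(-4x)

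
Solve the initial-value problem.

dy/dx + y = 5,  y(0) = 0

General solution: y = 5 + Ce^(-x)
Applying y(0) = 0: C = 0 - 5 = -5
Particular solution: y = 5 - 5e^(-x)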